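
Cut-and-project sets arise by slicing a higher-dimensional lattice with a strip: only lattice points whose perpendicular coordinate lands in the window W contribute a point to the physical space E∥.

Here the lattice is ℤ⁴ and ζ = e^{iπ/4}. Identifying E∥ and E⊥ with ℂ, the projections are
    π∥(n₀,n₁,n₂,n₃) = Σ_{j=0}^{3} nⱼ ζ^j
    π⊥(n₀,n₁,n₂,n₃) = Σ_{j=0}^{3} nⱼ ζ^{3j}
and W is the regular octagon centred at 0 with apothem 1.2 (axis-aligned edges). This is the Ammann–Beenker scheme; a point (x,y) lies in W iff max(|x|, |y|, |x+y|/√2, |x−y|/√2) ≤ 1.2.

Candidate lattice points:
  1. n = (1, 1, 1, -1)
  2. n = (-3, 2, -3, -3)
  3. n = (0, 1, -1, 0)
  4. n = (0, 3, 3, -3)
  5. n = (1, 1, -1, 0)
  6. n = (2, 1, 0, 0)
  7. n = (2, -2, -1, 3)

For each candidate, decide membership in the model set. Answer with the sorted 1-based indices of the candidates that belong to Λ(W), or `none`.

With ζ = e^{iπ/4} the internal vectors are ζ^0,ζ^3,ζ^6,ζ^9.
#1 (1, 1, 1, -1): internal (-0.414214, -1.000000); octagon support 1.000000 vs apothem 1.2 → ∈ W
#2 (-3, 2, -3, -3): internal (-6.535534, 2.292893); octagon support 6.535534 vs apothem 1.2 → ∉ W
#3 (0, 1, -1, 0): internal (-0.707107, 1.707107); octagon support 1.707107 vs apothem 1.2 → ∉ W
#4 (0, 3, 3, -3): internal (-4.242641, -3.000000); octagon support 5.121320 vs apothem 1.2 → ∉ W
#5 (1, 1, -1, 0): internal (0.292893, 1.707107); octagon support 1.707107 vs apothem 1.2 → ∉ W
#6 (2, 1, 0, 0): internal (1.292893, 0.707107); octagon support 1.414214 vs apothem 1.2 → ∉ W
#7 (2, -2, -1, 3): internal (5.535534, 1.707107); octagon support 5.535534 vs apothem 1.2 → ∉ W

1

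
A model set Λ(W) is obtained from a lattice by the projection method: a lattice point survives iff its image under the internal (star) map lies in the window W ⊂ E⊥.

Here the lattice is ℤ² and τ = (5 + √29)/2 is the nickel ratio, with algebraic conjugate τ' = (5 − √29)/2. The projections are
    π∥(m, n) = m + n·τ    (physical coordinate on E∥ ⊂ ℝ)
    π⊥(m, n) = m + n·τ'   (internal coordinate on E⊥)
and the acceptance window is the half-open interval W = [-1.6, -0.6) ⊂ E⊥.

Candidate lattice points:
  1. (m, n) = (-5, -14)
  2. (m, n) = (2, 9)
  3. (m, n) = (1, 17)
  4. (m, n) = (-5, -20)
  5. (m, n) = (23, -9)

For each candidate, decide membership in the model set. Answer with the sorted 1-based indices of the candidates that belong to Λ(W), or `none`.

4

τ' = (5−√29)/2 ≈ -0.19258.
[1] lift (-5,-14): star map gives -2.30385; window check -1.6 ≤ -2.30385 < -0.6 is false → out
[2] lift (2,9): star map gives 0.26676; window check -1.6 ≤ 0.26676 < -0.6 is false → out
[3] lift (1,17): star map gives -2.27390; window check -1.6 ≤ -2.27390 < -0.6 is false → out
[4] lift (-5,-20): star map gives -1.14835; window check -1.6 ≤ -1.14835 < -0.6 is true → IN Λ
[5] lift (23,-9): star map gives 24.73324; window check -1.6 ≤ 24.73324 < -0.6 is false → out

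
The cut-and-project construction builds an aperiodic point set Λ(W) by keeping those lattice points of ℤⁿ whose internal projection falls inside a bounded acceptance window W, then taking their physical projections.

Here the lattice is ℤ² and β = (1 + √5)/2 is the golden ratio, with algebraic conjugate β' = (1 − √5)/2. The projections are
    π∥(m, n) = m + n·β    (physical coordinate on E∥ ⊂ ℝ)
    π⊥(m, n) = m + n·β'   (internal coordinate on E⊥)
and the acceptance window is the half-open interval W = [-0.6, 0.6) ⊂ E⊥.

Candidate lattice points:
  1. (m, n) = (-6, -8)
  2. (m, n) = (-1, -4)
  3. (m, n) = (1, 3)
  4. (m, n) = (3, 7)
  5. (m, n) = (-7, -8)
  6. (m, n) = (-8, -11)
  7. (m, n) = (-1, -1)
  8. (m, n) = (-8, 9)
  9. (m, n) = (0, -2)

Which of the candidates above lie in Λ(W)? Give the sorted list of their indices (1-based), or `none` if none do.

β' = (1−√5)/2 ≈ -0.618034.
candidate 1: (m,n)=(-6,-8) → π∥ = -6-8·β ≈ -18.944272, π⊥ = -6-8·β' ≈ -1.055728 ∉ [-0.6, 0.6) ⇒ out
candidate 2: (m,n)=(-1,-4) → π∥ = -1-4·β ≈ -7.472136, π⊥ = -1-4·β' ≈ 1.472136 ∉ [-0.6, 0.6) ⇒ out
candidate 3: (m,n)=(1,3) → π∥ = 1+3·β ≈ 5.854102, π⊥ = 1+3·β' ≈ -0.854102 ∉ [-0.6, 0.6) ⇒ out
candidate 4: (m,n)=(3,7) → π∥ = 3+7·β ≈ 14.326238, π⊥ = 3+7·β' ≈ -1.326238 ∉ [-0.6, 0.6) ⇒ out
candidate 5: (m,n)=(-7,-8) → π∥ = -7-8·β ≈ -19.944272, π⊥ = -7-8·β' ≈ -2.055728 ∉ [-0.6, 0.6) ⇒ out
candidate 6: (m,n)=(-8,-11) → π∥ = -8-11·β ≈ -25.798374, π⊥ = -8-11·β' ≈ -1.201626 ∉ [-0.6, 0.6) ⇒ out
candidate 7: (m,n)=(-1,-1) → π∥ = -1-1·β ≈ -2.618034, π⊥ = -1-1·β' ≈ -0.381966 ∈ [-0.6, 0.6) ⇒ IN Λ
candidate 8: (m,n)=(-8,9) → π∥ = -8+9·β ≈ 6.562306, π⊥ = -8+9·β' ≈ -13.562306 ∉ [-0.6, 0.6) ⇒ out
candidate 9: (m,n)=(0,-2) → π∥ = 0-2·β ≈ -3.236068, π⊥ = 0-2·β' ≈ 1.236068 ∉ [-0.6, 0.6) ⇒ out

7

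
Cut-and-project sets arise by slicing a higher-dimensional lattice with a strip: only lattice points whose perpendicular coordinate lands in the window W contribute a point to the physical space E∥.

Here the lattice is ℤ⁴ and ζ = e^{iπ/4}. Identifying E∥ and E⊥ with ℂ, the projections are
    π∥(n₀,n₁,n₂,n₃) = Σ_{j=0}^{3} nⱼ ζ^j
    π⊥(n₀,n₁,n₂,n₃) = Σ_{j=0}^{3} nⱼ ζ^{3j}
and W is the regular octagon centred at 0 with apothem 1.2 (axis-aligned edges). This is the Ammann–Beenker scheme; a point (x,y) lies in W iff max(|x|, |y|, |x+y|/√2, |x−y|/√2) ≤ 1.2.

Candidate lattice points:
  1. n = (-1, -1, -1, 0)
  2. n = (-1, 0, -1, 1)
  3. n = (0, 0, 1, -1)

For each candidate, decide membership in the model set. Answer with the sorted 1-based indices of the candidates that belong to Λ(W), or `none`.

With ζ = e^{iπ/4} the internal vectors are ζ^0,ζ^3,ζ^6,ζ^9.
#1 (-1, -1, -1, 0): internal (-0.292893, 0.292893); octagon support 0.414214 vs apothem 1.2 → ∈ W
#2 (-1, 0, -1, 1): internal (-0.292893, 1.707107); octagon support 1.707107 vs apothem 1.2 → ∉ W
#3 (0, 0, 1, -1): internal (-0.707107, -1.707107); octagon support 1.707107 vs apothem 1.2 → ∉ W

1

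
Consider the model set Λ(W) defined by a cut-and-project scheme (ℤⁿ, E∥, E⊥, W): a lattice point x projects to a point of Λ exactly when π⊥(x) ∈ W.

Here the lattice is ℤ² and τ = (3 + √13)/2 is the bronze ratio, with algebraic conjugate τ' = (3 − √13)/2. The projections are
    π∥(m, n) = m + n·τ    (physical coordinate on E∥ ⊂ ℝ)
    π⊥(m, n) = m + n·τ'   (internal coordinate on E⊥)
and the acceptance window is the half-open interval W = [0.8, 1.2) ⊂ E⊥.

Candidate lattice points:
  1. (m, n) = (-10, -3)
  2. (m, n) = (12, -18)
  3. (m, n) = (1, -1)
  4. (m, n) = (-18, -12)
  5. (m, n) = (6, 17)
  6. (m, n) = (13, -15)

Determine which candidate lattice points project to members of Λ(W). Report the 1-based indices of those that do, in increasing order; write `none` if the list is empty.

5

Compute τ' = (3−√13)/2 = -0.30278, so π⊥(m,n) = m -0.30278·n.
candidate 1: (m,n)=(-10,-3) → π∥ = -10-3·τ ≈ -19.90833, π⊥ = -10-3·τ' ≈ -9.09167 ∉ [0.8, 1.2) ⇒ out
candidate 2: (m,n)=(12,-18) → π∥ = 12-18·τ ≈ -47.44996, π⊥ = 12-18·τ' ≈ 17.44996 ∉ [0.8, 1.2) ⇒ out
candidate 3: (m,n)=(1,-1) → π∥ = 1-1·τ ≈ -2.30278, π⊥ = 1-1·τ' ≈ 1.30278 ∉ [0.8, 1.2) ⇒ out
candidate 4: (m,n)=(-18,-12) → π∥ = -18-12·τ ≈ -57.63331, π⊥ = -18-12·τ' ≈ -14.36669 ∉ [0.8, 1.2) ⇒ out
candidate 5: (m,n)=(6,17) → π∥ = 6+17·τ ≈ 62.14719, π⊥ = 6+17·τ' ≈ 0.85281 ∈ [0.8, 1.2) ⇒ IN Λ
candidate 6: (m,n)=(13,-15) → π∥ = 13-15·τ ≈ -36.54163, π⊥ = 13-15·τ' ≈ 17.54163 ∉ [0.8, 1.2) ⇒ out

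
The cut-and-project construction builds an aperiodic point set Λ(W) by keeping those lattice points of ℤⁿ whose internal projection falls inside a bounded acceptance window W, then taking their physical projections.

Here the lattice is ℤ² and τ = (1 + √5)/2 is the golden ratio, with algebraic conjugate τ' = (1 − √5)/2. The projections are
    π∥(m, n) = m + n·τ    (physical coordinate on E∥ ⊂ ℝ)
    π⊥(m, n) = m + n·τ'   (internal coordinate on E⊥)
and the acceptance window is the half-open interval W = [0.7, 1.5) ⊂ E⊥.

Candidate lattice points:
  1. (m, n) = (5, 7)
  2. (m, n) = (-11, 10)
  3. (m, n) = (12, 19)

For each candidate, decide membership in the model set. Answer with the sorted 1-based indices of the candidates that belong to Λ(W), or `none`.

none

τ' = (1−√5)/2 ≈ -0.6180.
candidate 1: (m,n)=(5,7) → π∥ = 5+7·τ ≈ 16.3262, π⊥ = 5+7·τ' ≈ 0.6738 ∉ [0.7, 1.5) ⇒ out
candidate 2: (m,n)=(-11,10) → π∥ = -11+10·τ ≈ 5.1803, π⊥ = -11+10·τ' ≈ -17.1803 ∉ [0.7, 1.5) ⇒ out
candidate 3: (m,n)=(12,19) → π∥ = 12+19·τ ≈ 42.7426, π⊥ = 12+19·τ' ≈ 0.2574 ∉ [0.7, 1.5) ⇒ out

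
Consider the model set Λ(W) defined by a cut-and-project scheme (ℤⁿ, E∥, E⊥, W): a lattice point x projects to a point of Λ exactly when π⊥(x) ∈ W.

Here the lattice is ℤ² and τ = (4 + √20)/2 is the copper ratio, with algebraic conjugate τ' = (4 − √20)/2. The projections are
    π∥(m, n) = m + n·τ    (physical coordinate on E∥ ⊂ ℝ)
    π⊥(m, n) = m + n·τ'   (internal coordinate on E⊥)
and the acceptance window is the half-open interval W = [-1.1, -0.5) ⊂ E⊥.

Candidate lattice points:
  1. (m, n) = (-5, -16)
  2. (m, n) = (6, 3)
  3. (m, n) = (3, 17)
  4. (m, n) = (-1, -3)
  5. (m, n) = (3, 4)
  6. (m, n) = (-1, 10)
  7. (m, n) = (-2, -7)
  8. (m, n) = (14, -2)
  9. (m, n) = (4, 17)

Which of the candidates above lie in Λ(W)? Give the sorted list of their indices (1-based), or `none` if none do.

Numerically τ ≈ 4.2361 and τ' = −1/τ ≈ -0.2361.
[1] lift (-5,-16): star map gives -1.2229; window check -1.1 ≤ -1.2229 < -0.5 is false → out
[2] lift (6,3): star map gives 5.2918; window check -1.1 ≤ 5.2918 < -0.5 is false → out
[3] lift (3,17): star map gives -1.0132; window check -1.1 ≤ -1.0132 < -0.5 is true → IN Λ
[4] lift (-1,-3): star map gives -0.2918; window check -1.1 ≤ -0.2918 < -0.5 is false → out
[5] lift (3,4): star map gives 2.0557; window check -1.1 ≤ 2.0557 < -0.5 is false → out
[6] lift (-1,10): star map gives -3.3607; window check -1.1 ≤ -3.3607 < -0.5 is false → out
[7] lift (-2,-7): star map gives -0.3475; window check -1.1 ≤ -0.3475 < -0.5 is false → out
[8] lift (14,-2): star map gives 14.4721; window check -1.1 ≤ 14.4721 < -0.5 is false → out
[9] lift (4,17): star map gives -0.0132; window check -1.1 ≤ -0.0132 < -0.5 is false → out

3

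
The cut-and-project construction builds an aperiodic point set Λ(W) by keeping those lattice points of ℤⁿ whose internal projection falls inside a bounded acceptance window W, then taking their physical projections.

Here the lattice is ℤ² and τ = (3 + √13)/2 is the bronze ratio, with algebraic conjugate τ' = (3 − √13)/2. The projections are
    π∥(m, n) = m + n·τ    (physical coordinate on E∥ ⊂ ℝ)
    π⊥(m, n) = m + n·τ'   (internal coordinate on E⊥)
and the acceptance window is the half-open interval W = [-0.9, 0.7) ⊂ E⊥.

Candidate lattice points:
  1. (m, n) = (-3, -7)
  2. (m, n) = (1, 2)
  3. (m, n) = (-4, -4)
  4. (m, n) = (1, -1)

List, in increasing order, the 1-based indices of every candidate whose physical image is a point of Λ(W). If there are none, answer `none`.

τ' = (3−√13)/2 ≈ -0.302776.
candidate 1: (m,n)=(-3,-7) → π∥ = -3-7·τ ≈ -26.119429, π⊥ = -3-7·τ' ≈ -0.880571 ∈ [-0.9, 0.7) ⇒ IN Λ
candidate 2: (m,n)=(1,2) → π∥ = 1+2·τ ≈ 7.605551, π⊥ = 1+2·τ' ≈ 0.394449 ∈ [-0.9, 0.7) ⇒ IN Λ
candidate 3: (m,n)=(-4,-4) → π∥ = -4-4·τ ≈ -17.211103, π⊥ = -4-4·τ' ≈ -2.788897 ∉ [-0.9, 0.7) ⇒ out
candidate 4: (m,n)=(1,-1) → π∥ = 1-1·τ ≈ -2.302776, π⊥ = 1-1·τ' ≈ 1.302776 ∉ [-0.9, 0.7) ⇒ out

1, 2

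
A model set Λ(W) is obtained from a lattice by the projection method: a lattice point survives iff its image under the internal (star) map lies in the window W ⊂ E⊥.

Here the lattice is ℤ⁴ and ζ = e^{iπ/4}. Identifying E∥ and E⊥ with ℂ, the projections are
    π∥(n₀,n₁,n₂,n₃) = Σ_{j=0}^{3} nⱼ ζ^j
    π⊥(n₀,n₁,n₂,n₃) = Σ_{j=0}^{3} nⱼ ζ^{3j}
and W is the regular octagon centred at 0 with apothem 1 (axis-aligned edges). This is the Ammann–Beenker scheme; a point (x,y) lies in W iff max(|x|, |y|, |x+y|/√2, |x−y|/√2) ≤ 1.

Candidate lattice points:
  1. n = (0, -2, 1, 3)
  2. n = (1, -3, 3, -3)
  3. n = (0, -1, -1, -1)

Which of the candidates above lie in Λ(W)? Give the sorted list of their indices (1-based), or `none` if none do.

With ζ = e^{iπ/4} the internal vectors are ζ^0,ζ^3,ζ^6,ζ^9.
candidate 1: n = (0, -2, 1, 3) → π⊥ ≈ (+3.535534, -0.292893); max(|x|,|y|,|x±y|/√2) = 3.535534 > 1 ⇒ ∉ W
candidate 2: n = (1, -3, 3, -3) → π⊥ ≈ (+1.000000, -7.242641); max(|x|,|y|,|x±y|/√2) = 7.242641 > 1 ⇒ ∉ W
candidate 3: n = (0, -1, -1, -1) → π⊥ ≈ (+0.000000, -0.414214); max(|x|,|y|,|x±y|/√2) = 0.414214 ≤ 1 ⇒ ∈ W

3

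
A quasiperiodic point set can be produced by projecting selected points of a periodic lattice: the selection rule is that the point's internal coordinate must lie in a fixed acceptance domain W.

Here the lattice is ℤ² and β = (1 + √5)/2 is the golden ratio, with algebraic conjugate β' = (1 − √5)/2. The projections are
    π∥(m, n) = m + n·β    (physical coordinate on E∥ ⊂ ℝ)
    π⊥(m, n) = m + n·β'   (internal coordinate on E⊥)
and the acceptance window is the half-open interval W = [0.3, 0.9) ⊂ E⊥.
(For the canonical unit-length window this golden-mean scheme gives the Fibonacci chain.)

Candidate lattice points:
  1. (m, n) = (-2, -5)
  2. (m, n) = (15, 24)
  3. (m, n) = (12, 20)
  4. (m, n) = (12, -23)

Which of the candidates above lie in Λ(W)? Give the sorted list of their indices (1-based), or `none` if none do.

β' = (1−√5)/2 ≈ -0.61803.
[1] lift (-2,-5): star map gives 1.09017; window check 0.3 ≤ 1.09017 < 0.9 is false → out
[2] lift (15,24): star map gives 0.16718; window check 0.3 ≤ 0.16718 < 0.9 is false → out
[3] lift (12,20): star map gives -0.36068; window check 0.3 ≤ -0.36068 < 0.9 is false → out
[4] lift (12,-23): star map gives 26.21478; window check 0.3 ≤ 26.21478 < 0.9 is false → out

none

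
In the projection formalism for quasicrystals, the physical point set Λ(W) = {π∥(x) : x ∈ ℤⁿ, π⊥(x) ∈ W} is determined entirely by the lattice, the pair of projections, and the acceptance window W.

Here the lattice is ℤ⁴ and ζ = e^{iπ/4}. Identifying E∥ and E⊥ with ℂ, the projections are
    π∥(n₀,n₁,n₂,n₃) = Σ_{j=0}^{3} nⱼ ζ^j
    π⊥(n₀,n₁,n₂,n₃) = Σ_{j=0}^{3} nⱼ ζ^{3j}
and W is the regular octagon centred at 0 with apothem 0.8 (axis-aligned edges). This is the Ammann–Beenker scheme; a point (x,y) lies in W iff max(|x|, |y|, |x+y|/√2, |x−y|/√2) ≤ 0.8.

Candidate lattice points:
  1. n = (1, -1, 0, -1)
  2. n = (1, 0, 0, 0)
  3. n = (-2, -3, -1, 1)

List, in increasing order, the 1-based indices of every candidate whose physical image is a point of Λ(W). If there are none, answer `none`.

π⊥(n) = n₀ + n₁ζ³ + n₂ζ⁶ + n₃ζ⁹ where ζ = e^{iπ/4}.
#1 (1, -1, 0, -1): internal (1.000000, -1.414214); octagon support 1.707107 vs apothem 0.8 → ∉ W
#2 (1, 0, 0, 0): internal (1.000000, 0.000000); octagon support 1.000000 vs apothem 0.8 → ∉ W
#3 (-2, -3, -1, 1): internal (0.828427, -0.414214); octagon support 0.878680 vs apothem 0.8 → ∉ W

none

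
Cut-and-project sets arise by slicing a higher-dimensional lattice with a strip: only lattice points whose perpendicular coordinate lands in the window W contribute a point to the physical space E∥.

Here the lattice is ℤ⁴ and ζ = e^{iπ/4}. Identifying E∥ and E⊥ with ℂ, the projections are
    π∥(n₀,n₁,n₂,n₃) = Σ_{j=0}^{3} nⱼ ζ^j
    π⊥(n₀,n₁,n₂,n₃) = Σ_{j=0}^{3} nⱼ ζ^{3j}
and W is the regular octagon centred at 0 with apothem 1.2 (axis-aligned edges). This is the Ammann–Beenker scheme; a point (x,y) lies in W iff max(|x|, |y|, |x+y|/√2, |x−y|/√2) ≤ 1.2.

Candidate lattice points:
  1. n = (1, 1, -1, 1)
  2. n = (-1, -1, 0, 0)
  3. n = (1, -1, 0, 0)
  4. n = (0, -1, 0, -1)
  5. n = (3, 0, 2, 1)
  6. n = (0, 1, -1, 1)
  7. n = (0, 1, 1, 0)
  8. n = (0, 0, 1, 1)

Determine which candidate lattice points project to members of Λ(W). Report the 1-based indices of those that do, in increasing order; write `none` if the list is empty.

π⊥(n) = n₀ + n₁ζ³ + n₂ζ⁶ + n₃ζ⁹ where ζ = e^{iπ/4}.
#1 (1, 1, -1, 1): internal (1.00000, 2.41421); octagon support 2.41421 vs apothem 1.2 → ∉ W
#2 (-1, -1, 0, 0): internal (-0.29289, -0.70711); octagon support 0.70711 vs apothem 1.2 → ∈ W
#3 (1, -1, 0, 0): internal (1.70711, -0.70711); octagon support 1.70711 vs apothem 1.2 → ∉ W
#4 (0, -1, 0, -1): internal (0.00000, -1.41421); octagon support 1.41421 vs apothem 1.2 → ∉ W
#5 (3, 0, 2, 1): internal (3.70711, -1.29289); octagon support 3.70711 vs apothem 1.2 → ∉ W
#6 (0, 1, -1, 1): internal (0.00000, 2.41421); octagon support 2.41421 vs apothem 1.2 → ∉ W
#7 (0, 1, 1, 0): internal (-0.70711, -0.29289); octagon support 0.70711 vs apothem 1.2 → ∈ W
#8 (0, 0, 1, 1): internal (0.70711, -0.29289); octagon support 0.70711 vs apothem 1.2 → ∈ W

2, 7, 8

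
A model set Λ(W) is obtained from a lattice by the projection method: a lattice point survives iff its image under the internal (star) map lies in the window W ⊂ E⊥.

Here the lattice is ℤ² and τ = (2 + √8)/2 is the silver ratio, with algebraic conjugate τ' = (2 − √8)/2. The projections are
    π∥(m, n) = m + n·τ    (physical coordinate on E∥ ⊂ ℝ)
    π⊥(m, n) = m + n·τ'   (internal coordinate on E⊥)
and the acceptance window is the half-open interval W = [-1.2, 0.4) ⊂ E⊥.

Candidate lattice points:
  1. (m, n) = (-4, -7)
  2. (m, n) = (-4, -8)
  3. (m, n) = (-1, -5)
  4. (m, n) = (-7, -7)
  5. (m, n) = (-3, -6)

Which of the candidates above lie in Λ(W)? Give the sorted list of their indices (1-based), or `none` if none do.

1, 2, 5

Compute τ' = (2−√8)/2 = -0.4142, so π⊥(m,n) = m -0.4142·n.
candidate 1: (m,n)=(-4,-7) → π∥ = -4-7·τ ≈ -20.8995, π⊥ = -4-7·τ' ≈ -1.1005 ∈ [-1.2, 0.4) ⇒ IN Λ
candidate 2: (m,n)=(-4,-8) → π∥ = -4-8·τ ≈ -23.3137, π⊥ = -4-8·τ' ≈ -0.6863 ∈ [-1.2, 0.4) ⇒ IN Λ
candidate 3: (m,n)=(-1,-5) → π∥ = -1-5·τ ≈ -13.0711, π⊥ = -1-5·τ' ≈ 1.0711 ∉ [-1.2, 0.4) ⇒ out
candidate 4: (m,n)=(-7,-7) → π∥ = -7-7·τ ≈ -23.8995, π⊥ = -7-7·τ' ≈ -4.1005 ∉ [-1.2, 0.4) ⇒ out
candidate 5: (m,n)=(-3,-6) → π∥ = -3-6·τ ≈ -17.4853, π⊥ = -3-6·τ' ≈ -0.5147 ∈ [-1.2, 0.4) ⇒ IN Λ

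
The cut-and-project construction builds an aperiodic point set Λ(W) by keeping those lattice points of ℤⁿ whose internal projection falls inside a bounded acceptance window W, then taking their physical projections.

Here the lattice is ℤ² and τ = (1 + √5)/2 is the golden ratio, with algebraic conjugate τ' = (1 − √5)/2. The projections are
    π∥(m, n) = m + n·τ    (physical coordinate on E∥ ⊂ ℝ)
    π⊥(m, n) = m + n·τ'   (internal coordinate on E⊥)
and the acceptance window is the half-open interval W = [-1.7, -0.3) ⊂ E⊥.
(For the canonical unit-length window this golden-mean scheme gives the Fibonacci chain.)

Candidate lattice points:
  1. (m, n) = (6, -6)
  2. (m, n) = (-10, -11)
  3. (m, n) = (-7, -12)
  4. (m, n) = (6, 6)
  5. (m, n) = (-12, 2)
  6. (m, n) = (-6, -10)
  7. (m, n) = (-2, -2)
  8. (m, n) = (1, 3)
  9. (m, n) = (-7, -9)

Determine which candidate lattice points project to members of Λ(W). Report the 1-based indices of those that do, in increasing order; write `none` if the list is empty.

7, 8, 9

τ' = (1−√5)/2 ≈ -0.61803.
[1] lift (6,-6): star map gives 9.70820; window check -1.7 ≤ 9.70820 < -0.3 is false → out
[2] lift (-10,-11): star map gives -3.20163; window check -1.7 ≤ -3.20163 < -0.3 is false → out
[3] lift (-7,-12): star map gives 0.41641; window check -1.7 ≤ 0.41641 < -0.3 is false → out
[4] lift (6,6): star map gives 2.29180; window check -1.7 ≤ 2.29180 < -0.3 is false → out
[5] lift (-12,2): star map gives -13.23607; window check -1.7 ≤ -13.23607 < -0.3 is false → out
[6] lift (-6,-10): star map gives 0.18034; window check -1.7 ≤ 0.18034 < -0.3 is false → out
[7] lift (-2,-2): star map gives -0.76393; window check -1.7 ≤ -0.76393 < -0.3 is true → IN Λ
[8] lift (1,3): star map gives -0.85410; window check -1.7 ≤ -0.85410 < -0.3 is true → IN Λ
[9] lift (-7,-9): star map gives -1.43769; window check -1.7 ≤ -1.43769 < -0.3 is true → IN Λ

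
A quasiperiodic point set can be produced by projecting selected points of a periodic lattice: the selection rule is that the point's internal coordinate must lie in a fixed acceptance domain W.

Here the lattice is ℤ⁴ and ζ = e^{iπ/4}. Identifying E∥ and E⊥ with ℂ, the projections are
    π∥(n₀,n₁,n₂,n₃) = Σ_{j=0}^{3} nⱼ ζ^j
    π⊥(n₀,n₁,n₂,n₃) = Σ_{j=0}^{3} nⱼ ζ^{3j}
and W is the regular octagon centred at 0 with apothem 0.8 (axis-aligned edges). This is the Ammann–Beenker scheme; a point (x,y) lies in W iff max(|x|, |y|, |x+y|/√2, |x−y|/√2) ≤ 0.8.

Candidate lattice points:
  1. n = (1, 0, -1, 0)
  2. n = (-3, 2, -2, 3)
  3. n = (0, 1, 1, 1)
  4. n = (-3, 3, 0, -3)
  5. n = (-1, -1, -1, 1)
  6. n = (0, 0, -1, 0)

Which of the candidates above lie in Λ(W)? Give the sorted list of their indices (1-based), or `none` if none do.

With ζ = e^{iπ/4} the internal vectors are ζ^0,ζ^3,ζ^6,ζ^9.
#1 (1, 0, -1, 0): internal (1.0000, 1.0000); octagon support 1.4142 vs apothem 0.8 → ∉ W
#2 (-3, 2, -2, 3): internal (-2.2929, 5.5355); octagon support 5.5355 vs apothem 0.8 → ∉ W
#3 (0, 1, 1, 1): internal (0.0000, 0.4142); octagon support 0.4142 vs apothem 0.8 → ∈ W
#4 (-3, 3, 0, -3): internal (-7.2426, 0.0000); octagon support 7.2426 vs apothem 0.8 → ∉ W
#5 (-1, -1, -1, 1): internal (0.4142, 1.0000); octagon support 1.0000 vs apothem 0.8 → ∉ W
#6 (0, 0, -1, 0): internal (0.0000, 1.0000); octagon support 1.0000 vs apothem 0.8 → ∉ W

3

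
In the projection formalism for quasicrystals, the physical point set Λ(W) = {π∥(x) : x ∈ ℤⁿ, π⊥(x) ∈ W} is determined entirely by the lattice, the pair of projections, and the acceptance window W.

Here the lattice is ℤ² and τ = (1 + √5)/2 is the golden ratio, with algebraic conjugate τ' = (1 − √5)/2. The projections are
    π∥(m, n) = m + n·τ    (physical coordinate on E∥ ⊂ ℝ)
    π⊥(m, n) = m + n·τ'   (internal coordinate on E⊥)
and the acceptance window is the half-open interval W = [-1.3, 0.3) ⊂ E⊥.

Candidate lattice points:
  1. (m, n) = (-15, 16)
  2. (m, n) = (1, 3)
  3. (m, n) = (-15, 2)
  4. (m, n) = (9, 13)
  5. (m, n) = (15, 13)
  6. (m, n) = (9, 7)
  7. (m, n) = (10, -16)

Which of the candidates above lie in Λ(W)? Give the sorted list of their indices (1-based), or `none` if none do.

2

Numerically τ ≈ 1.61803 and τ' = −1/τ ≈ -0.61803.
[1] lift (-15,16): star map gives -24.88854; window check -1.3 ≤ -24.88854 < 0.3 is false → out
[2] lift (1,3): star map gives -0.85410; window check -1.3 ≤ -0.85410 < 0.3 is true → IN Λ
[3] lift (-15,2): star map gives -16.23607; window check -1.3 ≤ -16.23607 < 0.3 is false → out
[4] lift (9,13): star map gives 0.96556; window check -1.3 ≤ 0.96556 < 0.3 is false → out
[5] lift (15,13): star map gives 6.96556; window check -1.3 ≤ 6.96556 < 0.3 is false → out
[6] lift (9,7): star map gives 4.67376; window check -1.3 ≤ 4.67376 < 0.3 is false → out
[7] lift (10,-16): star map gives 19.88854; window check -1.3 ≤ 19.88854 < 0.3 is false → out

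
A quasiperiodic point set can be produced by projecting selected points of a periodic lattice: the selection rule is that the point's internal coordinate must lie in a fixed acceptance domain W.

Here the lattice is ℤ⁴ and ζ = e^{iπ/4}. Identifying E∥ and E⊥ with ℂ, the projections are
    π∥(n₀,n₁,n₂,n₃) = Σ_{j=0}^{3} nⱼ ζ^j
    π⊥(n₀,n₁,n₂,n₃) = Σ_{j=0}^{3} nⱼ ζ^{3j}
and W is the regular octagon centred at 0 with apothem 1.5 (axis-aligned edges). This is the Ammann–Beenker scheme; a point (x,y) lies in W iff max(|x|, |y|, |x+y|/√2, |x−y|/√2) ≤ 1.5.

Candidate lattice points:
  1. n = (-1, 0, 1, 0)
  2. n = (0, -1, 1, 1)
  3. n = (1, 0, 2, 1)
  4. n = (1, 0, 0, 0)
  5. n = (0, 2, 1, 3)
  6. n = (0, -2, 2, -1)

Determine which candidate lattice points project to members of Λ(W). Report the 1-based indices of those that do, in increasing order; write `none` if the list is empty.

1, 4

With ζ = e^{iπ/4} the internal vectors are ζ^0,ζ^3,ζ^6,ζ^9.
candidate 1: n = (-1, 0, 1, 0) → π⊥ ≈ (-1.000000, -1.000000); max(|x|,|y|,|x±y|/√2) = 1.414214 ≤ 1.5 ⇒ ∈ W
candidate 2: n = (0, -1, 1, 1) → π⊥ ≈ (+1.414214, -1.000000); max(|x|,|y|,|x±y|/√2) = 1.707107 > 1.5 ⇒ ∉ W
candidate 3: n = (1, 0, 2, 1) → π⊥ ≈ (+1.707107, -1.292893); max(|x|,|y|,|x±y|/√2) = 2.121320 > 1.5 ⇒ ∉ W
candidate 4: n = (1, 0, 0, 0) → π⊥ ≈ (+1.000000, +0.000000); max(|x|,|y|,|x±y|/√2) = 1.000000 ≤ 1.5 ⇒ ∈ W
candidate 5: n = (0, 2, 1, 3) → π⊥ ≈ (+0.707107, +2.535534); max(|x|,|y|,|x±y|/√2) = 2.535534 > 1.5 ⇒ ∉ W
candidate 6: n = (0, -2, 2, -1) → π⊥ ≈ (+0.707107, -4.121320); max(|x|,|y|,|x±y|/√2) = 4.121320 > 1.5 ⇒ ∉ W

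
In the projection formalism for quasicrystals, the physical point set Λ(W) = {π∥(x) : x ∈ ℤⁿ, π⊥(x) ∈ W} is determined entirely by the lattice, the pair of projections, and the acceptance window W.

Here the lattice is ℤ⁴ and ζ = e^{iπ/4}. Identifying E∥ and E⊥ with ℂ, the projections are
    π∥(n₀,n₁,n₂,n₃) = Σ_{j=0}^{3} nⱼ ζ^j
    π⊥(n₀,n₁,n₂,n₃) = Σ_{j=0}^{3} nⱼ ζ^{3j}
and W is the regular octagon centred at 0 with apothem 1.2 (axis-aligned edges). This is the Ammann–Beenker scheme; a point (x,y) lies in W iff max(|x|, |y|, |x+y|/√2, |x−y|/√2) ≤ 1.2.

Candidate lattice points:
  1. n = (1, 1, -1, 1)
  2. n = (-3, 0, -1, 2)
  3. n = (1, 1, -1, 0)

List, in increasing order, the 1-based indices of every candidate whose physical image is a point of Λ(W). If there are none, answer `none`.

none

Internal map: ζ^{3j} for j=0..3 gives (1,0), (−√2/2,√2/2), (0,−1), (√2/2,√2/2).
#1 (1, 1, -1, 1): internal (1.000000, 2.414214); octagon support 2.414214 vs apothem 1.2 → ∉ W
#2 (-3, 0, -1, 2): internal (-1.585786, 2.414214); octagon support 2.828427 vs apothem 1.2 → ∉ W
#3 (1, 1, -1, 0): internal (0.292893, 1.707107); octagon support 1.707107 vs apothem 1.2 → ∉ W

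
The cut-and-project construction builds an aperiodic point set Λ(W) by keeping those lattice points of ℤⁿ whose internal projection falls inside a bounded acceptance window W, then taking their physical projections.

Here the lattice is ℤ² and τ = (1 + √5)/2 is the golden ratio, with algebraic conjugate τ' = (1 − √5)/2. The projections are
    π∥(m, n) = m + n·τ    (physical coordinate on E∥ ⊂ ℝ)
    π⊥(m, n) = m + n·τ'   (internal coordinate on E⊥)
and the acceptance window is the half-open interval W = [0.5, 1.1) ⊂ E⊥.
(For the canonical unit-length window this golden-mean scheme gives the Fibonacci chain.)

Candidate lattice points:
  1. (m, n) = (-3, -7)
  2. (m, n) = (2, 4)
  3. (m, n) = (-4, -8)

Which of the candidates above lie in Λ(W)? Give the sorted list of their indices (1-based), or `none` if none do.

3

τ' = (1−√5)/2 ≈ -0.61803.
[1] lift (-3,-7): star map gives 1.32624; window check 0.5 ≤ 1.32624 < 1.1 is false → out
[2] lift (2,4): star map gives -0.47214; window check 0.5 ≤ -0.47214 < 1.1 is false → out
[3] lift (-4,-8): star map gives 0.94427; window check 0.5 ≤ 0.94427 < 1.1 is true → IN Λ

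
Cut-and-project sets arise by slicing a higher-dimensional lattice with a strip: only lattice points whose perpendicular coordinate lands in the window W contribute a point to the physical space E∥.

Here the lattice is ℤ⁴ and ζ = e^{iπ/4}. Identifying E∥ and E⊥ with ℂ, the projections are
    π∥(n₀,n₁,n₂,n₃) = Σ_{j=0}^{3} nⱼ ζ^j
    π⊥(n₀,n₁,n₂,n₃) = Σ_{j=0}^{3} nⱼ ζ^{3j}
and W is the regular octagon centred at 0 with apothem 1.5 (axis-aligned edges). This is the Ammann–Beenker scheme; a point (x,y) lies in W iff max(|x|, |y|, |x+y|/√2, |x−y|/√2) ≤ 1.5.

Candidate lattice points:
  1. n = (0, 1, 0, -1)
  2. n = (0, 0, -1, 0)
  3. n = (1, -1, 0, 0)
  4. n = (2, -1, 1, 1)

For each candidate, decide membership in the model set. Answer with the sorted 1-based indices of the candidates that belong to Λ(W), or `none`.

π⊥(n) = n₀ + n₁ζ³ + n₂ζ⁶ + n₃ζ⁹ where ζ = e^{iπ/4}.
candidate 1: n = (0, 1, 0, -1) → π⊥ ≈ (-1.41421, +0.00000); max(|x|,|y|,|x±y|/√2) = 1.41421 ≤ 1.5 ⇒ ∈ W
candidate 2: n = (0, 0, -1, 0) → π⊥ ≈ (+0.00000, +1.00000); max(|x|,|y|,|x±y|/√2) = 1.00000 ≤ 1.5 ⇒ ∈ W
candidate 3: n = (1, -1, 0, 0) → π⊥ ≈ (+1.70711, -0.70711); max(|x|,|y|,|x±y|/√2) = 1.70711 > 1.5 ⇒ ∉ W
candidate 4: n = (2, -1, 1, 1) → π⊥ ≈ (+3.41421, -1.00000); max(|x|,|y|,|x±y|/√2) = 3.41421 > 1.5 ⇒ ∉ W

1, 2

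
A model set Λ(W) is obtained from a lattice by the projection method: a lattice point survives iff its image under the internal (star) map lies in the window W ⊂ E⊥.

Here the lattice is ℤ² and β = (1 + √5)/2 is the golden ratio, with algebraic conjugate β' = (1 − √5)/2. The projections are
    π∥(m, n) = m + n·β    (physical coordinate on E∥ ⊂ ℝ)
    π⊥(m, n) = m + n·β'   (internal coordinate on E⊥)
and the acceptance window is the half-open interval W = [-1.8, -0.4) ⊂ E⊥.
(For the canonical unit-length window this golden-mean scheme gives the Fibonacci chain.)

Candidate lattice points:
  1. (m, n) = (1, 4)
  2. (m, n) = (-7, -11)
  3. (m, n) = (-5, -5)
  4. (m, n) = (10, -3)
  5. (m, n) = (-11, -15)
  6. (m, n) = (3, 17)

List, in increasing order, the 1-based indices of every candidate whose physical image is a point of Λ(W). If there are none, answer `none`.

1, 5

Numerically β ≈ 1.61803 and β' = −1/β ≈ -0.61803.
#1 (1,4): internal coord 1 + (4)·β' = -1.47214; -1.47214 ∈ [-1.8, -0.4) → IN Λ
#2 (-7,-11): internal coord -7 + (-11)·β' = -0.20163; -0.20163 ∉ [-1.8, -0.4) → out
#3 (-5,-5): internal coord -5 + (-5)·β' = -1.90983; -1.90983 ∉ [-1.8, -0.4) → out
#4 (10,-3): internal coord 10 + (-3)·β' = +11.85410; +11.85410 ∉ [-1.8, -0.4) → out
#5 (-11,-15): internal coord -11 + (-15)·β' = -1.72949; -1.72949 ∈ [-1.8, -0.4) → IN Λ
#6 (3,17): internal coord 3 + (17)·β' = -7.50658; -7.50658 ∉ [-1.8, -0.4) → out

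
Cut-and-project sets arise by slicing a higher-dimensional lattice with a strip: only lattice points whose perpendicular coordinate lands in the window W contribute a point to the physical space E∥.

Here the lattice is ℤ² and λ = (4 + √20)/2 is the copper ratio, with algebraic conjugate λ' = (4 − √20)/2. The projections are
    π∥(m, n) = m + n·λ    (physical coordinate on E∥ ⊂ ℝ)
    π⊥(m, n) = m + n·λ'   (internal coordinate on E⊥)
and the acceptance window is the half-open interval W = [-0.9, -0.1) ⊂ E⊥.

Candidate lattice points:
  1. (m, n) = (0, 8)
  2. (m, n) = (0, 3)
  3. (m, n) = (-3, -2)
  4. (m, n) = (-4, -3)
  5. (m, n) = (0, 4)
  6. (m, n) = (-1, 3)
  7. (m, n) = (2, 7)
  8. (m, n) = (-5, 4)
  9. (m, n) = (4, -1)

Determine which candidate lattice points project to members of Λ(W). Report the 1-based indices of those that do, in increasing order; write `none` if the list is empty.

2

λ' = (4−√20)/2 ≈ -0.23607.
[1] lift (0,8): star map gives -1.88854; window check -0.9 ≤ -1.88854 < -0.1 is false → out
[2] lift (0,3): star map gives -0.70820; window check -0.9 ≤ -0.70820 < -0.1 is true → IN Λ
[3] lift (-3,-2): star map gives -2.52786; window check -0.9 ≤ -2.52786 < -0.1 is false → out
[4] lift (-4,-3): star map gives -3.29180; window check -0.9 ≤ -3.29180 < -0.1 is false → out
[5] lift (0,4): star map gives -0.94427; window check -0.9 ≤ -0.94427 < -0.1 is false → out
[6] lift (-1,3): star map gives -1.70820; window check -0.9 ≤ -1.70820 < -0.1 is false → out
[7] lift (2,7): star map gives 0.34752; window check -0.9 ≤ 0.34752 < -0.1 is false → out
[8] lift (-5,4): star map gives -5.94427; window check -0.9 ≤ -5.94427 < -0.1 is false → out
[9] lift (4,-1): star map gives 4.23607; window check -0.9 ≤ 4.23607 < -0.1 is false → out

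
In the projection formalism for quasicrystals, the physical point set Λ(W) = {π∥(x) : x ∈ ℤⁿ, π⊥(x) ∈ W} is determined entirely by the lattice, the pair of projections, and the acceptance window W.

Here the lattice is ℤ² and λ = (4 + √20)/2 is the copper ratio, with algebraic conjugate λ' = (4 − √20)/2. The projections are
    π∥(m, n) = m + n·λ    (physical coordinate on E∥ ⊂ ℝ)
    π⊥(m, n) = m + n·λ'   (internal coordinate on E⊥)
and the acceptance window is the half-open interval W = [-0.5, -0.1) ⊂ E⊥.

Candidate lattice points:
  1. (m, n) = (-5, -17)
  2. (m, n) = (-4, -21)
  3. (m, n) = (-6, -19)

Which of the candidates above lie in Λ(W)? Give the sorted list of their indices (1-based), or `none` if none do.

none

Compute λ' = (4−√20)/2 = -0.2361, so π⊥(m,n) = m -0.2361·n.
[1] lift (-5,-17): star map gives -0.9868; window check -0.5 ≤ -0.9868 < -0.1 is false → out
[2] lift (-4,-21): star map gives 0.9574; window check -0.5 ≤ 0.9574 < -0.1 is false → out
[3] lift (-6,-19): star map gives -1.5147; window check -0.5 ≤ -1.5147 < -0.1 is false → out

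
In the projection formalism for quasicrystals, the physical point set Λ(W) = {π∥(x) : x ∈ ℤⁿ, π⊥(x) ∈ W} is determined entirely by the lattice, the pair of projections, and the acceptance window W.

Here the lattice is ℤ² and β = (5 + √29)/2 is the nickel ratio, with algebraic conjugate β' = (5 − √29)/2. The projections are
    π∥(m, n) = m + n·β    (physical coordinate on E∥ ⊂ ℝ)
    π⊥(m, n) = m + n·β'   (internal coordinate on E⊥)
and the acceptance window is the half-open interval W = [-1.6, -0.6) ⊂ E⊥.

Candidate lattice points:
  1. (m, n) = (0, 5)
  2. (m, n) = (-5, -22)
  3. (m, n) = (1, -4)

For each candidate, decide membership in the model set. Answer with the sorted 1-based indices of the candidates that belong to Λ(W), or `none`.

Numerically β ≈ 5.192582 and β' = −1/β ≈ -0.192582.
[1] lift (0,5): star map gives -0.962912; window check -1.6 ≤ -0.962912 < -0.6 is true → IN Λ
[2] lift (-5,-22): star map gives -0.763187; window check -1.6 ≤ -0.763187 < -0.6 is true → IN Λ
[3] lift (1,-4): star map gives 1.770330; window check -1.6 ≤ 1.770330 < -0.6 is false → out

1, 2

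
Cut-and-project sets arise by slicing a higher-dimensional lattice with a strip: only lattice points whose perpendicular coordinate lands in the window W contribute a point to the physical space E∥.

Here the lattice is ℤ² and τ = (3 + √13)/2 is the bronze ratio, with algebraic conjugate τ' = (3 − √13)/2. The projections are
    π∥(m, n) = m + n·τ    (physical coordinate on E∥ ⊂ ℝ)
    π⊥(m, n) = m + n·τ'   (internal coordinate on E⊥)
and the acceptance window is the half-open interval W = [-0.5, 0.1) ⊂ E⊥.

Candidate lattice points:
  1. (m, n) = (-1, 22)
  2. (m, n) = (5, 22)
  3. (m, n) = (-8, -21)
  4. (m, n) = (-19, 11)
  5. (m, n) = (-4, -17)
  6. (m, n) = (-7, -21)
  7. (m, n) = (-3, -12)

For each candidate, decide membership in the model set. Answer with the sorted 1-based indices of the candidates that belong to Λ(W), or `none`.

none

τ' = (3−√13)/2 ≈ -0.30278.
#1 (-1,22): internal coord -1 + (22)·τ' = -7.66106; -7.66106 ∉ [-0.5, 0.1) → out
#2 (5,22): internal coord 5 + (22)·τ' = -1.66106; -1.66106 ∉ [-0.5, 0.1) → out
#3 (-8,-21): internal coord -8 + (-21)·τ' = -1.64171; -1.64171 ∉ [-0.5, 0.1) → out
#4 (-19,11): internal coord -19 + (11)·τ' = -22.33053; -22.33053 ∉ [-0.5, 0.1) → out
#5 (-4,-17): internal coord -4 + (-17)·τ' = +1.14719; +1.14719 ∉ [-0.5, 0.1) → out
#6 (-7,-21): internal coord -7 + (-21)·τ' = -0.64171; -0.64171 ∉ [-0.5, 0.1) → out
#7 (-3,-12): internal coord -3 + (-12)·τ' = +0.63331; +0.63331 ∉ [-0.5, 0.1) → out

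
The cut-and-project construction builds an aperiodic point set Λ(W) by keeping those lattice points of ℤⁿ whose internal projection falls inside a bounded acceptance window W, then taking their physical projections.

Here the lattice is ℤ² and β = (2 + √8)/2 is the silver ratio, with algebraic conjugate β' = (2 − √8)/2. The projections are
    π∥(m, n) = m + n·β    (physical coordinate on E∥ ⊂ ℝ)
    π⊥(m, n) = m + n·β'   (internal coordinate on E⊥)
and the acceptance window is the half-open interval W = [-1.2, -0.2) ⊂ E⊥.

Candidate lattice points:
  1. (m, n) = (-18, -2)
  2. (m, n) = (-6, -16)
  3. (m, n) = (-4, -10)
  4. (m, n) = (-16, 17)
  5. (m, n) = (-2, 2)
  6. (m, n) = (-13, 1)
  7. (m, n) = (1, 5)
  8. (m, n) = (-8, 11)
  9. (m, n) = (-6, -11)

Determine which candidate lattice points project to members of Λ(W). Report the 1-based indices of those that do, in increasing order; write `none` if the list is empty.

7

Compute β' = (2−√8)/2 = -0.4142, so π⊥(m,n) = m -0.4142·n.
[1] lift (-18,-2): star map gives -17.1716; window check -1.2 ≤ -17.1716 < -0.2 is false → out
[2] lift (-6,-16): star map gives 0.6274; window check -1.2 ≤ 0.6274 < -0.2 is false → out
[3] lift (-4,-10): star map gives 0.1421; window check -1.2 ≤ 0.1421 < -0.2 is false → out
[4] lift (-16,17): star map gives -23.0416; window check -1.2 ≤ -23.0416 < -0.2 is false → out
[5] lift (-2,2): star map gives -2.8284; window check -1.2 ≤ -2.8284 < -0.2 is false → out
[6] lift (-13,1): star map gives -13.4142; window check -1.2 ≤ -13.4142 < -0.2 is false → out
[7] lift (1,5): star map gives -1.0711; window check -1.2 ≤ -1.0711 < -0.2 is true → IN Λ
[8] lift (-8,11): star map gives -12.5563; window check -1.2 ≤ -12.5563 < -0.2 is false → out
[9] lift (-6,-11): star map gives -1.4437; window check -1.2 ≤ -1.4437 < -0.2 is false → out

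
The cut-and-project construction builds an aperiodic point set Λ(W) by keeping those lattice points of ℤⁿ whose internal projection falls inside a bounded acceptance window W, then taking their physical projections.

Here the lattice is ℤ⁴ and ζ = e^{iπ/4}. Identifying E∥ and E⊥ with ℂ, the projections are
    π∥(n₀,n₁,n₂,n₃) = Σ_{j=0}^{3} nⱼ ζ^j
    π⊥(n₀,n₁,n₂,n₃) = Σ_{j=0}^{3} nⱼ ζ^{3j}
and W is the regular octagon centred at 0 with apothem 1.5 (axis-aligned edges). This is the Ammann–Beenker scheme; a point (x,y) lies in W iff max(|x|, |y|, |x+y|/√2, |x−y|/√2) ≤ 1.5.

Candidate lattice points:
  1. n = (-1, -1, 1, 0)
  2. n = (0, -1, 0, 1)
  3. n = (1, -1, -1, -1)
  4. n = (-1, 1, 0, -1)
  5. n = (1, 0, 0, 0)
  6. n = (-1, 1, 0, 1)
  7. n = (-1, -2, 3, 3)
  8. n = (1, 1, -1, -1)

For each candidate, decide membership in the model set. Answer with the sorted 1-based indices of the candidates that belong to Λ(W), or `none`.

2, 3, 5, 8

With ζ = e^{iπ/4} the internal vectors are ζ^0,ζ^3,ζ^6,ζ^9.
candidate 1: n = (-1, -1, 1, 0) → π⊥ ≈ (-0.29289, -1.70711); max(|x|,|y|,|x±y|/√2) = 1.70711 > 1.5 ⇒ ∉ W
candidate 2: n = (0, -1, 0, 1) → π⊥ ≈ (+1.41421, +0.00000); max(|x|,|y|,|x±y|/√2) = 1.41421 ≤ 1.5 ⇒ ∈ W
candidate 3: n = (1, -1, -1, -1) → π⊥ ≈ (+1.00000, -0.41421); max(|x|,|y|,|x±y|/√2) = 1.00000 ≤ 1.5 ⇒ ∈ W
candidate 4: n = (-1, 1, 0, -1) → π⊥ ≈ (-2.41421, +0.00000); max(|x|,|y|,|x±y|/√2) = 2.41421 > 1.5 ⇒ ∉ W
candidate 5: n = (1, 0, 0, 0) → π⊥ ≈ (+1.00000, +0.00000); max(|x|,|y|,|x±y|/√2) = 1.00000 ≤ 1.5 ⇒ ∈ W
candidate 6: n = (-1, 1, 0, 1) → π⊥ ≈ (-1.00000, +1.41421); max(|x|,|y|,|x±y|/√2) = 1.70711 > 1.5 ⇒ ∉ W
candidate 7: n = (-1, -2, 3, 3) → π⊥ ≈ (+2.53553, -2.29289); max(|x|,|y|,|x±y|/√2) = 3.41421 > 1.5 ⇒ ∉ W
candidate 8: n = (1, 1, -1, -1) → π⊥ ≈ (-0.41421, +1.00000); max(|x|,|y|,|x±y|/√2) = 1.00000 ≤ 1.5 ⇒ ∈ W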